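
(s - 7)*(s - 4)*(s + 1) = s^3 - 10*s^2 + 17*s + 28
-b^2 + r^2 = (-b + r)*(b + r)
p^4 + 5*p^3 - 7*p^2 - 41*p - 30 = (p - 3)*(p + 1)*(p + 2)*(p + 5)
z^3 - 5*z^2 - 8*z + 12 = (z - 6)*(z - 1)*(z + 2)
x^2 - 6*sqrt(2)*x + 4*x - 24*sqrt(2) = (x + 4)*(x - 6*sqrt(2))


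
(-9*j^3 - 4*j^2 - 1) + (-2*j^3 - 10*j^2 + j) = -11*j^3 - 14*j^2 + j - 1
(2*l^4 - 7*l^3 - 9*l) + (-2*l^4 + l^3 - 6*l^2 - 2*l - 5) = -6*l^3 - 6*l^2 - 11*l - 5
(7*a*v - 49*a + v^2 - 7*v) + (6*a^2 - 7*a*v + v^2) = 6*a^2 - 49*a + 2*v^2 - 7*v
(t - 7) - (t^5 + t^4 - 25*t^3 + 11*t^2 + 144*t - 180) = -t^5 - t^4 + 25*t^3 - 11*t^2 - 143*t + 173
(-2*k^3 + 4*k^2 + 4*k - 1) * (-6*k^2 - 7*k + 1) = 12*k^5 - 10*k^4 - 54*k^3 - 18*k^2 + 11*k - 1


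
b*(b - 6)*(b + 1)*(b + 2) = b^4 - 3*b^3 - 16*b^2 - 12*b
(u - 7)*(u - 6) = u^2 - 13*u + 42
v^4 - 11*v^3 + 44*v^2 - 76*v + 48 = (v - 4)*(v - 3)*(v - 2)^2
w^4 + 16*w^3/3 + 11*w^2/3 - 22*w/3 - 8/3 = (w - 1)*(w + 1/3)*(w + 2)*(w + 4)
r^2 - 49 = (r - 7)*(r + 7)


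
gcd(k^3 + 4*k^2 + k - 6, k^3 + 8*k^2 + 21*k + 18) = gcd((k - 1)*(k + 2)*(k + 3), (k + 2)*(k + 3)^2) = k^2 + 5*k + 6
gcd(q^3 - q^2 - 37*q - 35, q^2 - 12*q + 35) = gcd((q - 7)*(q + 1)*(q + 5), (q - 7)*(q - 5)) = q - 7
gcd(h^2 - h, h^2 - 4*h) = h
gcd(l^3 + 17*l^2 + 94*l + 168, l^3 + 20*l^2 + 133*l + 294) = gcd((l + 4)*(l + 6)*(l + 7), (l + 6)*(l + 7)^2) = l^2 + 13*l + 42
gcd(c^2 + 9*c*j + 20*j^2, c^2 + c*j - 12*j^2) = c + 4*j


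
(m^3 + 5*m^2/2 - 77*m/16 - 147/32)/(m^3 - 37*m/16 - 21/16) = (m + 7/2)/(m + 1)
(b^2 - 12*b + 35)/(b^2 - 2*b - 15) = (b - 7)/(b + 3)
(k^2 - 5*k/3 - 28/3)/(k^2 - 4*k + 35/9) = 3*(3*k^2 - 5*k - 28)/(9*k^2 - 36*k + 35)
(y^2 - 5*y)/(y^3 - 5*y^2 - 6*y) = (5 - y)/(-y^2 + 5*y + 6)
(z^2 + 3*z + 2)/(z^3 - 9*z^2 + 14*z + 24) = (z + 2)/(z^2 - 10*z + 24)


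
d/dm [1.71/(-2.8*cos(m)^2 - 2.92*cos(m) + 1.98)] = -(9.576*cos(m) + 4.9932)*sin(m)/(2.8*cos(m)^2 + 2.92*cos(m) - 1.98)^2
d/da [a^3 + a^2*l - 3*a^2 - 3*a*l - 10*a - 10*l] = 3*a^2 + 2*a*l - 6*a - 3*l - 10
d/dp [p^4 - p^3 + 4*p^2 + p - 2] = 4*p^3 - 3*p^2 + 8*p + 1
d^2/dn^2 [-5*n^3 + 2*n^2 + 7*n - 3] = 4 - 30*n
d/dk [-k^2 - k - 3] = -2*k - 1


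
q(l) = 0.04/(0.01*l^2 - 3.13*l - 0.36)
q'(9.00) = 0.00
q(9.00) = -0.00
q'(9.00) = 0.00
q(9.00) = -0.00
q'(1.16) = 0.01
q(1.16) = -0.01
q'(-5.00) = 0.00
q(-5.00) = 0.00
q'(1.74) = 0.00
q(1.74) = -0.01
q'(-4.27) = 0.00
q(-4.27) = 0.00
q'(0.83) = 0.01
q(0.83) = -0.01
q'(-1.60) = 0.01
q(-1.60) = 0.01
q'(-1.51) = 0.01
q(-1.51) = 0.01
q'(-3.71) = 0.00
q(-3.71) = 0.00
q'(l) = 0.04*(3.13 - 0.02*l)/(0.01*l^2 - 3.13*l - 0.36)^2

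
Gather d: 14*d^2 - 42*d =14*d^2 - 42*d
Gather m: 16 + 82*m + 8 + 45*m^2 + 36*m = 45*m^2 + 118*m + 24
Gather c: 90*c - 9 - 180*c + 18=9 - 90*c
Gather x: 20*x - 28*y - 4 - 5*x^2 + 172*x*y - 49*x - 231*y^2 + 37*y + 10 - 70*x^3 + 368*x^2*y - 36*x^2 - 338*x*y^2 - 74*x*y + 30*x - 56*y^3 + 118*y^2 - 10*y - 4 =-70*x^3 + x^2*(368*y - 41) + x*(-338*y^2 + 98*y + 1) - 56*y^3 - 113*y^2 - y + 2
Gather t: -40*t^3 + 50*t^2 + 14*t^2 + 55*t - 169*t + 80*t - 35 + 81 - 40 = -40*t^3 + 64*t^2 - 34*t + 6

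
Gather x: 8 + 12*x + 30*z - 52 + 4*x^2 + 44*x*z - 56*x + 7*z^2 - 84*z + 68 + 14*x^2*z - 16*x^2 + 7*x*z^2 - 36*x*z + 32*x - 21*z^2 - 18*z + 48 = x^2*(14*z - 12) + x*(7*z^2 + 8*z - 12) - 14*z^2 - 72*z + 72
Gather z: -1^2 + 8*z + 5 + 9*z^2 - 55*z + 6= 9*z^2 - 47*z + 10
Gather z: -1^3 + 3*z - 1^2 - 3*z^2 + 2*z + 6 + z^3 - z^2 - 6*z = z^3 - 4*z^2 - z + 4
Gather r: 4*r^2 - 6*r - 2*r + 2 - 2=4*r^2 - 8*r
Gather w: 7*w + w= 8*w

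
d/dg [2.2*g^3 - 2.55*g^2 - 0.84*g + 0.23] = 6.6*g^2 - 5.1*g - 0.84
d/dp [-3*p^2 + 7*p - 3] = 7 - 6*p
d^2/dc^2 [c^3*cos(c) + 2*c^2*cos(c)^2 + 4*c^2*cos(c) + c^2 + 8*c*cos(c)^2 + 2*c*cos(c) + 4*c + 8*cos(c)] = -c^3*cos(c) - 6*c^2*sin(c) - 4*c^2*cos(c) - 4*c^2*cos(2*c) - 16*c*sin(c) - 8*c*sin(2*c) + 4*c*cos(c) - 16*c*cos(2*c) - 4*sin(c) - 16*sin(2*c) + 2*cos(2*c) + 4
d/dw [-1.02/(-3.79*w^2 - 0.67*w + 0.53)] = (-7.7316*w - 0.6834)/(3.79*w^2 + 0.67*w - 0.53)^2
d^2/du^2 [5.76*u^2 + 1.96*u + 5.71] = 11.5200000000000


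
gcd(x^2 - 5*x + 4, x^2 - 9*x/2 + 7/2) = x - 1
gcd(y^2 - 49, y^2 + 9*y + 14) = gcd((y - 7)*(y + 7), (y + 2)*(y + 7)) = y + 7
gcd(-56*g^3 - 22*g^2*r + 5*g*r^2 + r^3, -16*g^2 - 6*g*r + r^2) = 2*g + r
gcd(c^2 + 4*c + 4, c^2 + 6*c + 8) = c + 2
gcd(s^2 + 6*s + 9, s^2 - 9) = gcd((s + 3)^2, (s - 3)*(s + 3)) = s + 3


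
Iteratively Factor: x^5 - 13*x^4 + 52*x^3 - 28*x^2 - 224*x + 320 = (x - 4)*(x^4 - 9*x^3 + 16*x^2 + 36*x - 80) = (x - 4)*(x + 2)*(x^3 - 11*x^2 + 38*x - 40) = (x - 4)*(x - 2)*(x + 2)*(x^2 - 9*x + 20) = (x - 4)^2*(x - 2)*(x + 2)*(x - 5)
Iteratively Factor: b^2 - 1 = (b - 1)*(b + 1)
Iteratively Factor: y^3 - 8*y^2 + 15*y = (y - 5)*(y^2 - 3*y) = y*(y - 5)*(y - 3)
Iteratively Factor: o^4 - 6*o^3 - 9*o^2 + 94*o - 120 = (o - 3)*(o^3 - 3*o^2 - 18*o + 40) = (o - 3)*(o + 4)*(o^2 - 7*o + 10) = (o - 5)*(o - 3)*(o + 4)*(o - 2)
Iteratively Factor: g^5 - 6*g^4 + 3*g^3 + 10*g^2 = (g - 2)*(g^4 - 4*g^3 - 5*g^2) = (g - 5)*(g - 2)*(g^3 + g^2) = g*(g - 5)*(g - 2)*(g^2 + g) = g*(g - 5)*(g - 2)*(g + 1)*(g)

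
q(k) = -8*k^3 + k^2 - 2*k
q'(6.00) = -854.00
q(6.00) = -1704.00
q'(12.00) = -3434.00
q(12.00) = -13704.00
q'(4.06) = -389.49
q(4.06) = -527.02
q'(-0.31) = -4.93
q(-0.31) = 0.95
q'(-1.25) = -42.00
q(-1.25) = 19.69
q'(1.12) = -29.87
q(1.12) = -12.23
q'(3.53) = -294.00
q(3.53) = -346.49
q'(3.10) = -226.44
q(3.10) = -234.92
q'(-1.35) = -48.44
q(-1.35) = 24.21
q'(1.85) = -80.44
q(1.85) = -50.93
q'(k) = -24*k^2 + 2*k - 2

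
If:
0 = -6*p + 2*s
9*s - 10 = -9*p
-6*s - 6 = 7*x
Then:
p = 5/18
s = 5/6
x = -11/7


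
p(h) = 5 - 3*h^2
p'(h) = -6*h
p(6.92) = -138.66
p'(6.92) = -41.52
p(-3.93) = -41.33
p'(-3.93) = 23.58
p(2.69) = -16.71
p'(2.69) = -16.14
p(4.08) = -44.94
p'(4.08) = -24.48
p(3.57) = -33.23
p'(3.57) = -21.42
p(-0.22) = 4.85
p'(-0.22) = 1.32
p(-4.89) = -66.74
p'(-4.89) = 29.34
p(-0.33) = 4.67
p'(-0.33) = 1.98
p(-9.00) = -238.00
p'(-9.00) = 54.00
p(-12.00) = -427.00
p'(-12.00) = 72.00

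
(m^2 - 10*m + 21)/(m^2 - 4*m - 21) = (m - 3)/(m + 3)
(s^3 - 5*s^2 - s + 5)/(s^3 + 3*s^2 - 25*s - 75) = (s^2 - 1)/(s^2 + 8*s + 15)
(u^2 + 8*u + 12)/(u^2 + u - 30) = (u + 2)/(u - 5)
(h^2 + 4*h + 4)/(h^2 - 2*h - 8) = (h + 2)/(h - 4)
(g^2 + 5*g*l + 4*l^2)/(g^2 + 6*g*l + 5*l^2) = (g + 4*l)/(g + 5*l)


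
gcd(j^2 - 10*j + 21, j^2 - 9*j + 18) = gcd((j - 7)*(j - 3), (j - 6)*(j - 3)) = j - 3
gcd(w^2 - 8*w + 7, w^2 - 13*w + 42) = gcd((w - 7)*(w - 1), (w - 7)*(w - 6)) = w - 7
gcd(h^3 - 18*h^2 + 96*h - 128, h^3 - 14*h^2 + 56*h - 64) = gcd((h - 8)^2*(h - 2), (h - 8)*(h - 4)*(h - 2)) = h^2 - 10*h + 16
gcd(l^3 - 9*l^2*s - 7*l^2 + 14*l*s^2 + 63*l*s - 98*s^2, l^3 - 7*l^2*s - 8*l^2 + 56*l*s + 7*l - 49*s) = -l^2 + 7*l*s + 7*l - 49*s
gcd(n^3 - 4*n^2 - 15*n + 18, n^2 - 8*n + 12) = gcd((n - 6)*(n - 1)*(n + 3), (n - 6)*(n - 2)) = n - 6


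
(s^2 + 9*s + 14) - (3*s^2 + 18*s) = -2*s^2 - 9*s + 14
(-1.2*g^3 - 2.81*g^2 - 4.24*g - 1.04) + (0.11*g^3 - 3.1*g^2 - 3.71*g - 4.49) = -1.09*g^3 - 5.91*g^2 - 7.95*g - 5.53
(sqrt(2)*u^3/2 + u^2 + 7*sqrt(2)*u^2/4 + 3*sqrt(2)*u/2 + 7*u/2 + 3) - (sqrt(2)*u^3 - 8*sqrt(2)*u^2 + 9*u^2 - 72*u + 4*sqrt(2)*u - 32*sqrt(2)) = -sqrt(2)*u^3/2 - 8*u^2 + 39*sqrt(2)*u^2/4 - 5*sqrt(2)*u/2 + 151*u/2 + 3 + 32*sqrt(2)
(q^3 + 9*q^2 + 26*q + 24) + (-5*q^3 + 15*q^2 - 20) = -4*q^3 + 24*q^2 + 26*q + 4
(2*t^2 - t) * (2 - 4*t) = -8*t^3 + 8*t^2 - 2*t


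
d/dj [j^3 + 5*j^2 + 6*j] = 3*j^2 + 10*j + 6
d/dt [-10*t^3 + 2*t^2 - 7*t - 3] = -30*t^2 + 4*t - 7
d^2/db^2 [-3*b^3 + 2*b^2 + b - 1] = 4 - 18*b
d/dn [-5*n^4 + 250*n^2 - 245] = 20*n*(25 - n^2)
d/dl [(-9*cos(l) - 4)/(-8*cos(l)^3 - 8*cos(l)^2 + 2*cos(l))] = 2*(18*cos(l)^3 + 21*cos(l)^2 + 8*cos(l) - 1)*sin(l)/((-4*sin(l)^2 + 4*cos(l) + 3)^2*cos(l)^2)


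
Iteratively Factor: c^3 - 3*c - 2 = (c + 1)*(c^2 - c - 2) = (c + 1)^2*(c - 2)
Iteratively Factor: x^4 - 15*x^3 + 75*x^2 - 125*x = (x - 5)*(x^3 - 10*x^2 + 25*x) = (x - 5)^2*(x^2 - 5*x) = (x - 5)^3*(x)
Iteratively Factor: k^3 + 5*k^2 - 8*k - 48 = (k - 3)*(k^2 + 8*k + 16) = (k - 3)*(k + 4)*(k + 4)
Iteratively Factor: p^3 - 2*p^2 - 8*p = (p)*(p^2 - 2*p - 8) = p*(p - 4)*(p + 2)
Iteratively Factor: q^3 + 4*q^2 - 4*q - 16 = (q - 2)*(q^2 + 6*q + 8) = (q - 2)*(q + 4)*(q + 2)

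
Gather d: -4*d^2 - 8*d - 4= -4*d^2 - 8*d - 4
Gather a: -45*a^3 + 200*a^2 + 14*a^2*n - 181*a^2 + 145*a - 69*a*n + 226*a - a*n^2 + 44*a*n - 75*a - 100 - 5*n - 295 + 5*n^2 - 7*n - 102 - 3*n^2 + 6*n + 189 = -45*a^3 + a^2*(14*n + 19) + a*(-n^2 - 25*n + 296) + 2*n^2 - 6*n - 308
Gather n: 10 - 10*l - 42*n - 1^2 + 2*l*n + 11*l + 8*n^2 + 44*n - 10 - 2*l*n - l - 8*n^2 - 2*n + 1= 0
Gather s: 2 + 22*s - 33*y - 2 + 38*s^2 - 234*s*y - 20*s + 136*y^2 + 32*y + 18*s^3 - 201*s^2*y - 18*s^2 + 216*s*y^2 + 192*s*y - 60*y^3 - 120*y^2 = 18*s^3 + s^2*(20 - 201*y) + s*(216*y^2 - 42*y + 2) - 60*y^3 + 16*y^2 - y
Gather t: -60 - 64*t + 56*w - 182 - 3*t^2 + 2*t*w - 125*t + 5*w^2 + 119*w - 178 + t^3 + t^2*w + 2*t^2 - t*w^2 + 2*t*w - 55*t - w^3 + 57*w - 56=t^3 + t^2*(w - 1) + t*(-w^2 + 4*w - 244) - w^3 + 5*w^2 + 232*w - 476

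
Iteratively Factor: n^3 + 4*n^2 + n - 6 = (n + 3)*(n^2 + n - 2) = (n + 2)*(n + 3)*(n - 1)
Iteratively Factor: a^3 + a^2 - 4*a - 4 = (a + 1)*(a^2 - 4) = (a + 1)*(a + 2)*(a - 2)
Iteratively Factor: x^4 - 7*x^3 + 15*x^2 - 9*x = (x - 3)*(x^3 - 4*x^2 + 3*x) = (x - 3)*(x - 1)*(x^2 - 3*x) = x*(x - 3)*(x - 1)*(x - 3)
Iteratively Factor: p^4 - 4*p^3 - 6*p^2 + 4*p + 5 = (p - 1)*(p^3 - 3*p^2 - 9*p - 5) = (p - 1)*(p + 1)*(p^2 - 4*p - 5) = (p - 1)*(p + 1)^2*(p - 5)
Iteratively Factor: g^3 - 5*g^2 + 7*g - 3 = (g - 1)*(g^2 - 4*g + 3) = (g - 1)^2*(g - 3)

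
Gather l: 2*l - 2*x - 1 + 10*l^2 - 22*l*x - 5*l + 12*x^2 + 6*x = 10*l^2 + l*(-22*x - 3) + 12*x^2 + 4*x - 1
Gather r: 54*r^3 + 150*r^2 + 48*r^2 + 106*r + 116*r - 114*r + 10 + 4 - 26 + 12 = 54*r^3 + 198*r^2 + 108*r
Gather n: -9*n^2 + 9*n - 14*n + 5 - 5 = -9*n^2 - 5*n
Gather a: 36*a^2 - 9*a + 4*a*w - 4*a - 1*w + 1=36*a^2 + a*(4*w - 13) - w + 1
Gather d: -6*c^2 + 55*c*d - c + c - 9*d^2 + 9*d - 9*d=-6*c^2 + 55*c*d - 9*d^2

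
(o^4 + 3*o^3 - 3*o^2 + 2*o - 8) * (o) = o^5 + 3*o^4 - 3*o^3 + 2*o^2 - 8*o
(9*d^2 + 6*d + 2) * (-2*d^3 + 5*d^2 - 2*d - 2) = -18*d^5 + 33*d^4 + 8*d^3 - 20*d^2 - 16*d - 4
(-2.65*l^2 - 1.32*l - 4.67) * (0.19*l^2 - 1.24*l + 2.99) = -0.5035*l^4 + 3.0352*l^3 - 7.174*l^2 + 1.844*l - 13.9633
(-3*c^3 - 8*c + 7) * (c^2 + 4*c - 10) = -3*c^5 - 12*c^4 + 22*c^3 - 25*c^2 + 108*c - 70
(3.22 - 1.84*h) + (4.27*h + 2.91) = 2.43*h + 6.13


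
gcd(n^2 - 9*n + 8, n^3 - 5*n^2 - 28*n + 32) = n^2 - 9*n + 8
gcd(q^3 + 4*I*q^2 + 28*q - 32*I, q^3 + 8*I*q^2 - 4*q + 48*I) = q - 2*I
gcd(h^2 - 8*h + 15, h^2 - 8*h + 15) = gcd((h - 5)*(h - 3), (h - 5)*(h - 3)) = h^2 - 8*h + 15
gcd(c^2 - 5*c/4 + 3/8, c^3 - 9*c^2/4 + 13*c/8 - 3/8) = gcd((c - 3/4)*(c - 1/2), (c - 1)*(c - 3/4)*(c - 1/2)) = c^2 - 5*c/4 + 3/8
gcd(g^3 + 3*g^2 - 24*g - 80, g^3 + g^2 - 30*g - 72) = g + 4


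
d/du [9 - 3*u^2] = -6*u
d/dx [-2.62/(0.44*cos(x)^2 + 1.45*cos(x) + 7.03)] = -(2.3056*cos(x) + 3.799)*sin(x)/(0.44*cos(x)^2 + 1.45*cos(x) + 7.03)^2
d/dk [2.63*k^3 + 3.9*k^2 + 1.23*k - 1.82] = 7.89*k^2 + 7.8*k + 1.23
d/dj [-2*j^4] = -8*j^3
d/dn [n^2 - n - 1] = 2*n - 1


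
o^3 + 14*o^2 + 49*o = o*(o + 7)^2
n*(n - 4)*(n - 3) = n^3 - 7*n^2 + 12*n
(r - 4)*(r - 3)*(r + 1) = r^3 - 6*r^2 + 5*r + 12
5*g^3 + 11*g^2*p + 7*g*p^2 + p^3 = (g + p)^2*(5*g + p)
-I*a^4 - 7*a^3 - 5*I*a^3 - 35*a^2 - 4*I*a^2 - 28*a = a*(a + 4)*(a - 7*I)*(-I*a - I)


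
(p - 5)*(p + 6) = p^2 + p - 30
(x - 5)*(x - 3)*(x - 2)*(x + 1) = x^4 - 9*x^3 + 21*x^2 + x - 30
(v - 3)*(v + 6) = v^2 + 3*v - 18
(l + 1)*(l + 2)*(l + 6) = l^3 + 9*l^2 + 20*l + 12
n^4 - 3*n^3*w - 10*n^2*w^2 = n^2*(n - 5*w)*(n + 2*w)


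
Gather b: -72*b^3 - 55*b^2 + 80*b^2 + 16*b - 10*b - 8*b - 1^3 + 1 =-72*b^3 + 25*b^2 - 2*b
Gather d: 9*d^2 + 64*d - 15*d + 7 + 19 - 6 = 9*d^2 + 49*d + 20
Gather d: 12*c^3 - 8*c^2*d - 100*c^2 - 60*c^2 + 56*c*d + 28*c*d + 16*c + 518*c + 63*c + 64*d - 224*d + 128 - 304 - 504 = 12*c^3 - 160*c^2 + 597*c + d*(-8*c^2 + 84*c - 160) - 680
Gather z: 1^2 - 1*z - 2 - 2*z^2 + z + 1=-2*z^2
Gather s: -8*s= -8*s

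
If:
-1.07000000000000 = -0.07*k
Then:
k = 15.29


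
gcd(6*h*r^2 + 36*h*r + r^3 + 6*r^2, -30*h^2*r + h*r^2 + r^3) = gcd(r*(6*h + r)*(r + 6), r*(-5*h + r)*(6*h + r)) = 6*h*r + r^2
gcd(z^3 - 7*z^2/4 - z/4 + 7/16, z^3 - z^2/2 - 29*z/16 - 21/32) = z^2 - 5*z/4 - 7/8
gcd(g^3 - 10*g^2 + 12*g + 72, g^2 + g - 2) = g + 2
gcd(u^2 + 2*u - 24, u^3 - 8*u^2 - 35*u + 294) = u + 6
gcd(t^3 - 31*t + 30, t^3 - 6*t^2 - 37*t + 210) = t^2 + t - 30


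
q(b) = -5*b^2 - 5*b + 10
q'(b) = -10*b - 5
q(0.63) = 4.87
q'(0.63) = -11.30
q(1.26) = -4.24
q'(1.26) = -17.60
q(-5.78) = -128.14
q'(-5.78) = 52.80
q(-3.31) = -28.23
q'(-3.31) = 28.10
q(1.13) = -2.03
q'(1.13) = -16.30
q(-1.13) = 9.27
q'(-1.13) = 6.30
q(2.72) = -40.59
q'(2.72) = -32.20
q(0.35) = 7.64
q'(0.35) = -8.50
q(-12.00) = -650.00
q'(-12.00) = 115.00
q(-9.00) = -350.00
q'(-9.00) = 85.00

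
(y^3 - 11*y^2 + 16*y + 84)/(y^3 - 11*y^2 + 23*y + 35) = (y^2 - 4*y - 12)/(y^2 - 4*y - 5)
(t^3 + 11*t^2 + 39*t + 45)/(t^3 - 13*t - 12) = (t^2 + 8*t + 15)/(t^2 - 3*t - 4)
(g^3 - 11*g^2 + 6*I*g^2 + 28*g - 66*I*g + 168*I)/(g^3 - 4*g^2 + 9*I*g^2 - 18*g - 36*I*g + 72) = (g - 7)/(g + 3*I)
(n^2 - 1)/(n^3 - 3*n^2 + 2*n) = (n + 1)/(n*(n - 2))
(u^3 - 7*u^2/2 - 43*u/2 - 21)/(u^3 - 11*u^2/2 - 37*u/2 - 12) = (u^2 - 5*u - 14)/(u^2 - 7*u - 8)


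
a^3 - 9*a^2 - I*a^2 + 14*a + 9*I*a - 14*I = (a - 7)*(a - 2)*(a - I)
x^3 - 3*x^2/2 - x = x*(x - 2)*(x + 1/2)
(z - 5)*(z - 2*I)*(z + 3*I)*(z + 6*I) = z^4 - 5*z^3 + 7*I*z^3 - 35*I*z^2 + 36*I*z - 180*I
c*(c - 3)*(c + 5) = c^3 + 2*c^2 - 15*c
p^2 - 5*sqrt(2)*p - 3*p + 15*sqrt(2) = (p - 3)*(p - 5*sqrt(2))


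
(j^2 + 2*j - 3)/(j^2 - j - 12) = (j - 1)/(j - 4)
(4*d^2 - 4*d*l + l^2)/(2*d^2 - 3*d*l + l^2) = (2*d - l)/(d - l)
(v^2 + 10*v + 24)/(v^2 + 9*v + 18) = (v + 4)/(v + 3)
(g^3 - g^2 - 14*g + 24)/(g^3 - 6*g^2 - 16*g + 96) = (g^2 - 5*g + 6)/(g^2 - 10*g + 24)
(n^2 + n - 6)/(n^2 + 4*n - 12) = (n + 3)/(n + 6)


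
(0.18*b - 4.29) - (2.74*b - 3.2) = -2.56*b - 1.09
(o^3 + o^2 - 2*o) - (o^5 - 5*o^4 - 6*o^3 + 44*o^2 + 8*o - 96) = -o^5 + 5*o^4 + 7*o^3 - 43*o^2 - 10*o + 96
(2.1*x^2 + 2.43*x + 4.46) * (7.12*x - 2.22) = 14.952*x^3 + 12.6396*x^2 + 26.3606*x - 9.9012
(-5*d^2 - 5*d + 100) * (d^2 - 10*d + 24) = -5*d^4 + 45*d^3 + 30*d^2 - 1120*d + 2400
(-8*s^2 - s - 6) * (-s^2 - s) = 8*s^4 + 9*s^3 + 7*s^2 + 6*s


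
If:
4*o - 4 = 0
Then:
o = 1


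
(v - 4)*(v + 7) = v^2 + 3*v - 28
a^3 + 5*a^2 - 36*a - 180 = (a - 6)*(a + 5)*(a + 6)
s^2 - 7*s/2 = s*(s - 7/2)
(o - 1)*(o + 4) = o^2 + 3*o - 4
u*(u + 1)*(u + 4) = u^3 + 5*u^2 + 4*u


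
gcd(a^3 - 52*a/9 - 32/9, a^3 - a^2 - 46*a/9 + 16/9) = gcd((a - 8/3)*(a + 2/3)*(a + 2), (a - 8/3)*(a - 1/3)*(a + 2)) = a^2 - 2*a/3 - 16/3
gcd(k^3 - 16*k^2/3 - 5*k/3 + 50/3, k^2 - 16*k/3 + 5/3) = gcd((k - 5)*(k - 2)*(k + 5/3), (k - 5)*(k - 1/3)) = k - 5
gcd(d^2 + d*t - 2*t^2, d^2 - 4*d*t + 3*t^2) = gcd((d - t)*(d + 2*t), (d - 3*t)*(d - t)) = -d + t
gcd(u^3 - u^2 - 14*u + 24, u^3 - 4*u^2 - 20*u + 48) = u^2 + 2*u - 8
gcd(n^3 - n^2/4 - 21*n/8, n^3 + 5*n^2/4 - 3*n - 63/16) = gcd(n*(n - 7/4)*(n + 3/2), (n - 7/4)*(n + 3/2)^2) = n^2 - n/4 - 21/8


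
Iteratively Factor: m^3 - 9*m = (m + 3)*(m^2 - 3*m) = m*(m + 3)*(m - 3)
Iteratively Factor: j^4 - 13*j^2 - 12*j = (j + 1)*(j^3 - j^2 - 12*j) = j*(j + 1)*(j^2 - j - 12) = j*(j + 1)*(j + 3)*(j - 4)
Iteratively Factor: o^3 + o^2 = (o)*(o^2 + o) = o*(o + 1)*(o)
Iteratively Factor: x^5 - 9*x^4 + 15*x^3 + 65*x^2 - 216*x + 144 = (x - 1)*(x^4 - 8*x^3 + 7*x^2 + 72*x - 144) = (x - 4)*(x - 1)*(x^3 - 4*x^2 - 9*x + 36) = (x - 4)*(x - 1)*(x + 3)*(x^2 - 7*x + 12) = (x - 4)^2*(x - 1)*(x + 3)*(x - 3)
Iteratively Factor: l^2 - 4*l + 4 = (l - 2)*(l - 2)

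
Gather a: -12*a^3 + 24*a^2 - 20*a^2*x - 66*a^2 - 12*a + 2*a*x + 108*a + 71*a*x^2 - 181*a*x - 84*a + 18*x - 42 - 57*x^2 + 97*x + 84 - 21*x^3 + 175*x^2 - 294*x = -12*a^3 + a^2*(-20*x - 42) + a*(71*x^2 - 179*x + 12) - 21*x^3 + 118*x^2 - 179*x + 42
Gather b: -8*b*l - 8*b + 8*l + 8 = b*(-8*l - 8) + 8*l + 8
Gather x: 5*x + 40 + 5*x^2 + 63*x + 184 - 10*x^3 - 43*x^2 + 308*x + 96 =-10*x^3 - 38*x^2 + 376*x + 320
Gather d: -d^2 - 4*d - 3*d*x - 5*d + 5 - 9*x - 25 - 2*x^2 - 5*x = -d^2 + d*(-3*x - 9) - 2*x^2 - 14*x - 20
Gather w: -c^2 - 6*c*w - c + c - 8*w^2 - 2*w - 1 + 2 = -c^2 - 8*w^2 + w*(-6*c - 2) + 1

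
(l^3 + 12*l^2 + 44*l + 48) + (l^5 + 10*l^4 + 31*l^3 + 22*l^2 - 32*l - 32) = l^5 + 10*l^4 + 32*l^3 + 34*l^2 + 12*l + 16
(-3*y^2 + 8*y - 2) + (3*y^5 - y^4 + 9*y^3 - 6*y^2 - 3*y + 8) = 3*y^5 - y^4 + 9*y^3 - 9*y^2 + 5*y + 6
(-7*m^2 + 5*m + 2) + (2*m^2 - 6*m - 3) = -5*m^2 - m - 1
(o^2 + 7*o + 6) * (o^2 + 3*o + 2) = o^4 + 10*o^3 + 29*o^2 + 32*o + 12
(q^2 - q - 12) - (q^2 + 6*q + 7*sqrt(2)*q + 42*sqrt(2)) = -7*sqrt(2)*q - 7*q - 42*sqrt(2) - 12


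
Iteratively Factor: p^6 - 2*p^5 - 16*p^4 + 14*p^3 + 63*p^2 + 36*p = (p + 3)*(p^5 - 5*p^4 - p^3 + 17*p^2 + 12*p) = (p - 3)*(p + 3)*(p^4 - 2*p^3 - 7*p^2 - 4*p) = (p - 3)*(p + 1)*(p + 3)*(p^3 - 3*p^2 - 4*p) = (p - 4)*(p - 3)*(p + 1)*(p + 3)*(p^2 + p) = p*(p - 4)*(p - 3)*(p + 1)*(p + 3)*(p + 1)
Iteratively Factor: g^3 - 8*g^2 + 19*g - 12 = (g - 4)*(g^2 - 4*g + 3) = (g - 4)*(g - 3)*(g - 1)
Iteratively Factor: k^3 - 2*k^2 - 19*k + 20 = (k - 1)*(k^2 - k - 20) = (k - 5)*(k - 1)*(k + 4)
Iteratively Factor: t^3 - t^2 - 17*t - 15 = (t - 5)*(t^2 + 4*t + 3) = (t - 5)*(t + 1)*(t + 3)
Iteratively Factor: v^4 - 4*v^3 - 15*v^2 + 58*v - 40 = (v + 4)*(v^3 - 8*v^2 + 17*v - 10) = (v - 1)*(v + 4)*(v^2 - 7*v + 10) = (v - 2)*(v - 1)*(v + 4)*(v - 5)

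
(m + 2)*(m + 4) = m^2 + 6*m + 8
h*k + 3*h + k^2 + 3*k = (h + k)*(k + 3)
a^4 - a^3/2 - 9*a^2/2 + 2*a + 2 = (a - 2)*(a - 1)*(a + 1/2)*(a + 2)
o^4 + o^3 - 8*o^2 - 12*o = o*(o - 3)*(o + 2)^2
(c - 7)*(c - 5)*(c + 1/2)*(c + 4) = c^4 - 15*c^3/2 - 17*c^2 + 267*c/2 + 70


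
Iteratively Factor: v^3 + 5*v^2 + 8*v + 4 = (v + 2)*(v^2 + 3*v + 2) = (v + 2)^2*(v + 1)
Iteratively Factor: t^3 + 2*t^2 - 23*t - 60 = (t + 3)*(t^2 - t - 20) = (t - 5)*(t + 3)*(t + 4)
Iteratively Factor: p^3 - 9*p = (p + 3)*(p^2 - 3*p) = (p - 3)*(p + 3)*(p)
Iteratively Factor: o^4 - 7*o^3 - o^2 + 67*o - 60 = (o - 1)*(o^3 - 6*o^2 - 7*o + 60) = (o - 4)*(o - 1)*(o^2 - 2*o - 15) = (o - 5)*(o - 4)*(o - 1)*(o + 3)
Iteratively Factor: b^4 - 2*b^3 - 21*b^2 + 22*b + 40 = (b - 2)*(b^3 - 21*b - 20) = (b - 2)*(b + 4)*(b^2 - 4*b - 5) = (b - 5)*(b - 2)*(b + 4)*(b + 1)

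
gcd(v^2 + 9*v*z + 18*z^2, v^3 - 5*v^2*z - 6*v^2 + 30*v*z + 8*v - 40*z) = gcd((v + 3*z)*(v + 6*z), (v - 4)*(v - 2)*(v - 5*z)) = 1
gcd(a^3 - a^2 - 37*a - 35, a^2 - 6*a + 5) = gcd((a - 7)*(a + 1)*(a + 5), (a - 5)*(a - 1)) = 1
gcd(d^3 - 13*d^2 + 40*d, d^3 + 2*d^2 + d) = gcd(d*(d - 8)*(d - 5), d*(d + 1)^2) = d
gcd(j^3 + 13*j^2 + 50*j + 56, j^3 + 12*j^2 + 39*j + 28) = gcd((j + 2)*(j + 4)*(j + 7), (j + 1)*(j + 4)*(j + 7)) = j^2 + 11*j + 28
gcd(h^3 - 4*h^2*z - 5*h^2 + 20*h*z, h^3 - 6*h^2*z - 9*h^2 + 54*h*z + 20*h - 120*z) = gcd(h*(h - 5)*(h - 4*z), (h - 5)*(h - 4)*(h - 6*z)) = h - 5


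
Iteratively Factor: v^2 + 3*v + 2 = (v + 2)*(v + 1)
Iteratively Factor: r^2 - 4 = (r + 2)*(r - 2)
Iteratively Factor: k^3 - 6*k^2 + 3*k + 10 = (k - 5)*(k^2 - k - 2) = (k - 5)*(k + 1)*(k - 2)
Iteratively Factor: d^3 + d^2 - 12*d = (d - 3)*(d^2 + 4*d) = d*(d - 3)*(d + 4)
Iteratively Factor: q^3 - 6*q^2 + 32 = (q + 2)*(q^2 - 8*q + 16) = (q - 4)*(q + 2)*(q - 4)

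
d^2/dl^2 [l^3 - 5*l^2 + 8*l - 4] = 6*l - 10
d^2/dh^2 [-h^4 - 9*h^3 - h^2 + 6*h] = -12*h^2 - 54*h - 2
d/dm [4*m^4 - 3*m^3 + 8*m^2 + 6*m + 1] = 16*m^3 - 9*m^2 + 16*m + 6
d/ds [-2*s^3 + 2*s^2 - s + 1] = -6*s^2 + 4*s - 1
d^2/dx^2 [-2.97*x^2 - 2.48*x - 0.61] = -5.94000000000000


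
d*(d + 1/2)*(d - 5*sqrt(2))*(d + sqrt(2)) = d^4 - 4*sqrt(2)*d^3 + d^3/2 - 10*d^2 - 2*sqrt(2)*d^2 - 5*d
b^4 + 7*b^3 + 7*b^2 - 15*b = b*(b - 1)*(b + 3)*(b + 5)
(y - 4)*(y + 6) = y^2 + 2*y - 24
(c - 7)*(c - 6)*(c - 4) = c^3 - 17*c^2 + 94*c - 168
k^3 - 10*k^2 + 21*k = k*(k - 7)*(k - 3)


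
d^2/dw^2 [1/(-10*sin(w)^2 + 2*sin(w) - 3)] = 2*(200*sin(w)^4 - 30*sin(w)^3 - 358*sin(w)^2 + 63*sin(w) + 26)/(10*sin(w)^2 - 2*sin(w) + 3)^3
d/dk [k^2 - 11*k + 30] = 2*k - 11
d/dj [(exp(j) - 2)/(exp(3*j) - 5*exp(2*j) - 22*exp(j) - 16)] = ((exp(j) - 2)*(-3*exp(2*j) + 10*exp(j) + 22) + exp(3*j) - 5*exp(2*j) - 22*exp(j) - 16)*exp(j)/(-exp(3*j) + 5*exp(2*j) + 22*exp(j) + 16)^2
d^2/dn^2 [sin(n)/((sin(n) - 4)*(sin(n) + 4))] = -(sin(n)^4 + 94*sin(n)^2 + 160)*sin(n)/((sin(n) - 4)^3*(sin(n) + 4)^3)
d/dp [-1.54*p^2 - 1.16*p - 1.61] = -3.08*p - 1.16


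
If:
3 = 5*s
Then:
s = 3/5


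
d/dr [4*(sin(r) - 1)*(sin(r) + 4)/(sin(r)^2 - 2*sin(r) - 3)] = 4*(-5*sin(r)^2 + 2*sin(r) - 17)*cos(r)/((sin(r) - 3)^2*(sin(r) + 1)^2)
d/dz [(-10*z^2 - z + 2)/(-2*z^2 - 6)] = (-z^2 + 64*z + 3)/(2*(z^4 + 6*z^2 + 9))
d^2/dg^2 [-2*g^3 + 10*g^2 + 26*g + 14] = 20 - 12*g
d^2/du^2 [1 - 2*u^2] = -4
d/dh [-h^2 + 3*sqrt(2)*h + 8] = -2*h + 3*sqrt(2)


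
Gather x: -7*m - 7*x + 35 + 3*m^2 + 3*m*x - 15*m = 3*m^2 - 22*m + x*(3*m - 7) + 35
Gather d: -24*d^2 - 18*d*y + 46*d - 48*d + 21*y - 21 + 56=-24*d^2 + d*(-18*y - 2) + 21*y + 35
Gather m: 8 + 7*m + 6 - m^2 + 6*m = -m^2 + 13*m + 14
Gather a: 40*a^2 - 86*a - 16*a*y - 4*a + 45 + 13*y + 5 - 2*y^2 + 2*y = 40*a^2 + a*(-16*y - 90) - 2*y^2 + 15*y + 50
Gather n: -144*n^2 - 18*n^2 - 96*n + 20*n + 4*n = -162*n^2 - 72*n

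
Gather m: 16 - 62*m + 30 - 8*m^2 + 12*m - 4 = -8*m^2 - 50*m + 42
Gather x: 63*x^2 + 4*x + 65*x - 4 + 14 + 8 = 63*x^2 + 69*x + 18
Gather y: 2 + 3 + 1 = 6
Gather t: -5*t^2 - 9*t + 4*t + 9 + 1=-5*t^2 - 5*t + 10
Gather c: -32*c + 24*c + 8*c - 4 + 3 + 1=0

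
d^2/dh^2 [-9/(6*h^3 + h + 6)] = 18*(18*h*(6*h^3 + h + 6) - (18*h^2 + 1)^2)/(6*h^3 + h + 6)^3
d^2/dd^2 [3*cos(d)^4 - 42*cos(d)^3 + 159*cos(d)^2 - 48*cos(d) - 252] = -48*sin(d)^4 + 696*sin(d)^2 + 159*cos(d)/2 + 189*cos(3*d)/2 - 330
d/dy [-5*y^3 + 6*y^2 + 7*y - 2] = -15*y^2 + 12*y + 7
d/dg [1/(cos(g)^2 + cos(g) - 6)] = (2*cos(g) + 1)*sin(g)/(cos(g)^2 + cos(g) - 6)^2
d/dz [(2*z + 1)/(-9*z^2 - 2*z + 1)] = 2*(9*z^2 + 9*z + 2)/(81*z^4 + 36*z^3 - 14*z^2 - 4*z + 1)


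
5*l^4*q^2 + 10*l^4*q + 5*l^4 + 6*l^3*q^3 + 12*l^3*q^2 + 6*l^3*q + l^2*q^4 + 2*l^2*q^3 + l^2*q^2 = (l + q)*(5*l + q)*(l*q + l)^2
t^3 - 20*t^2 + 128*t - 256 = (t - 8)^2*(t - 4)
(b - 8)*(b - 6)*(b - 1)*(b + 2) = b^4 - 13*b^3 + 32*b^2 + 76*b - 96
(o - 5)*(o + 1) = o^2 - 4*o - 5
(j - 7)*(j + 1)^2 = j^3 - 5*j^2 - 13*j - 7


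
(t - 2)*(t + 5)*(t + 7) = t^3 + 10*t^2 + 11*t - 70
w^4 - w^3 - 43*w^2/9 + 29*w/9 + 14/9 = (w - 7/3)*(w - 1)*(w + 1/3)*(w + 2)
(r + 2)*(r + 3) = r^2 + 5*r + 6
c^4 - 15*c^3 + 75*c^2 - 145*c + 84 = (c - 7)*(c - 4)*(c - 3)*(c - 1)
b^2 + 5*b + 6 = (b + 2)*(b + 3)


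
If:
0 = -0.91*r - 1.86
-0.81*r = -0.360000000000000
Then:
No Solution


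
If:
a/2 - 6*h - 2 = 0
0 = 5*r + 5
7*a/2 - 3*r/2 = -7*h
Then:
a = 10/49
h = -31/98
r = -1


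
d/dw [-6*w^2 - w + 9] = -12*w - 1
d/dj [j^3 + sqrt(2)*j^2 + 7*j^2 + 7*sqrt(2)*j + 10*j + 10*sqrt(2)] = 3*j^2 + 2*sqrt(2)*j + 14*j + 7*sqrt(2) + 10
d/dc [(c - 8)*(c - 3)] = 2*c - 11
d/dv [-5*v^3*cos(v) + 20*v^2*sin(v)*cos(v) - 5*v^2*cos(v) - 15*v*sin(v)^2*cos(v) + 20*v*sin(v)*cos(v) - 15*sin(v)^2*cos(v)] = 5*v^3*sin(v) + 5*v^2*sin(v) - 15*v^2*cos(v) + 20*v^2*cos(2*v) + 15*v*sin(v)/4 - 45*v*sin(3*v)/4 + 20*sqrt(2)*v*sin(2*v + pi/4) - 10*v*cos(v) + 10*sin(2*v) - 45*sin(3*v)/4 + 15*cos(3*v)/4 - 15*sqrt(2)*cos(v + pi/4)/4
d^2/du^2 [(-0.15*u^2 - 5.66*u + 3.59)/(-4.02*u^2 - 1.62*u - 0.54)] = (3.5527136788005e-15*u^4 + 180.982008*u^3 - 350.048736*u^2 - 213.997464*u - 13.072104)/(64.964808*u^6 + 78.539544*u^5 + 57.830112*u^4 + 25.351704*u^3 + 7.768224*u^2 + 1.417176*u + 0.157464)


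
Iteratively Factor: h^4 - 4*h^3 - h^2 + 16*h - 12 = (h - 1)*(h^3 - 3*h^2 - 4*h + 12) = (h - 2)*(h - 1)*(h^2 - h - 6) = (h - 3)*(h - 2)*(h - 1)*(h + 2)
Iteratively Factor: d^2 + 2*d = (d + 2)*(d)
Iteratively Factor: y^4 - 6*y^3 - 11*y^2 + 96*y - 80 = (y - 1)*(y^3 - 5*y^2 - 16*y + 80) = (y - 1)*(y + 4)*(y^2 - 9*y + 20) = (y - 5)*(y - 1)*(y + 4)*(y - 4)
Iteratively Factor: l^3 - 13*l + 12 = (l - 3)*(l^2 + 3*l - 4) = (l - 3)*(l + 4)*(l - 1)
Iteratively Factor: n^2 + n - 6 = (n + 3)*(n - 2)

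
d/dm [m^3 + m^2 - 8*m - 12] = 3*m^2 + 2*m - 8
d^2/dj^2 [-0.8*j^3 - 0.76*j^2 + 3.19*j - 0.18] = -4.8*j - 1.52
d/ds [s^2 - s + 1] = 2*s - 1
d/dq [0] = 0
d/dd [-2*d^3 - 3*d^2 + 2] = 6*d*(-d - 1)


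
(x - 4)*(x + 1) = x^2 - 3*x - 4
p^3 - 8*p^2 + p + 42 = (p - 7)*(p - 3)*(p + 2)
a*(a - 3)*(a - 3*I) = a^3 - 3*a^2 - 3*I*a^2 + 9*I*a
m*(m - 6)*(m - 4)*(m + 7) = m^4 - 3*m^3 - 46*m^2 + 168*m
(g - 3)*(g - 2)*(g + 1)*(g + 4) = g^4 - 15*g^2 + 10*g + 24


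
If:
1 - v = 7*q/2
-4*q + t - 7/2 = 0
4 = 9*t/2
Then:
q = -47/72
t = 8/9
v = 473/144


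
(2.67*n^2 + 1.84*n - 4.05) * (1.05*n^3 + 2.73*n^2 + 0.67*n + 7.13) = 2.8035*n^5 + 9.2211*n^4 + 2.5596*n^3 + 9.2134*n^2 + 10.4057*n - 28.8765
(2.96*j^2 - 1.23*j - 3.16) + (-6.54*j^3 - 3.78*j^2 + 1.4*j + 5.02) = -6.54*j^3 - 0.82*j^2 + 0.17*j + 1.86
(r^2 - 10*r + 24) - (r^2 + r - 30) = 54 - 11*r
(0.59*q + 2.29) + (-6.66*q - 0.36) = 1.93 - 6.07*q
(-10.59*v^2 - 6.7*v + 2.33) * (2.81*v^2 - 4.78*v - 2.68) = -29.7579*v^4 + 31.7932*v^3 + 66.9545*v^2 + 6.8186*v - 6.2444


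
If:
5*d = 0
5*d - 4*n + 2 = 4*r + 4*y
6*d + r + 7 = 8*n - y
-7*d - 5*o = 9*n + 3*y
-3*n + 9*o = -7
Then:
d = 0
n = 5/6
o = -1/2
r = 4/3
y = -5/3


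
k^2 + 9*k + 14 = (k + 2)*(k + 7)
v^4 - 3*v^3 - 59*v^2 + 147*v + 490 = (v - 7)*(v - 5)*(v + 2)*(v + 7)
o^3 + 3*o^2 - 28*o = o*(o - 4)*(o + 7)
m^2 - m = m*(m - 1)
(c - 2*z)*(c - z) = c^2 - 3*c*z + 2*z^2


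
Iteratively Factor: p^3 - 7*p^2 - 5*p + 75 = (p - 5)*(p^2 - 2*p - 15) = (p - 5)^2*(p + 3)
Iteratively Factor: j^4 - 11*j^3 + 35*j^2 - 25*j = (j - 5)*(j^3 - 6*j^2 + 5*j) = (j - 5)^2*(j^2 - j) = j*(j - 5)^2*(j - 1)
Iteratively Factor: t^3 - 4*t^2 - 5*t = (t)*(t^2 - 4*t - 5) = t*(t + 1)*(t - 5)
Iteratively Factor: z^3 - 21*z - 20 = (z + 4)*(z^2 - 4*z - 5) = (z + 1)*(z + 4)*(z - 5)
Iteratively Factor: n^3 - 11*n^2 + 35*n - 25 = (n - 1)*(n^2 - 10*n + 25) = (n - 5)*(n - 1)*(n - 5)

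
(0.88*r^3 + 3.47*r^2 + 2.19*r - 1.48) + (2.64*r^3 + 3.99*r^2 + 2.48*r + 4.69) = 3.52*r^3 + 7.46*r^2 + 4.67*r + 3.21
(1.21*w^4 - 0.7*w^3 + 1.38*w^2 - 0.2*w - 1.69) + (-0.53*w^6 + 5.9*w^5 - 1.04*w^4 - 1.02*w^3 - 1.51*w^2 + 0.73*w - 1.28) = -0.53*w^6 + 5.9*w^5 + 0.17*w^4 - 1.72*w^3 - 0.13*w^2 + 0.53*w - 2.97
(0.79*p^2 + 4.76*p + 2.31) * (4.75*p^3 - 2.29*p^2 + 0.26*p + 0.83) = 3.7525*p^5 + 20.8009*p^4 + 0.277500000000002*p^3 - 3.3966*p^2 + 4.5514*p + 1.9173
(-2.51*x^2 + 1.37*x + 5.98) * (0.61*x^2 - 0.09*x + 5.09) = -1.5311*x^4 + 1.0616*x^3 - 9.2514*x^2 + 6.4351*x + 30.4382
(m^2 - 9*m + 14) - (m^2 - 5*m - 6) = 20 - 4*m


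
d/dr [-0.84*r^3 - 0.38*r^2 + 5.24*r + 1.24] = -2.52*r^2 - 0.76*r + 5.24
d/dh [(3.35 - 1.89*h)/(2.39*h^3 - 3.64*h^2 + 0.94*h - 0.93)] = (9.0342*h^3 - 30.8991*h^2 + 24.388*h - 1.3913)/(5.7121*h^6 - 17.3992*h^5 + 17.7428*h^4 - 11.2886*h^3 + 7.654*h^2 - 1.7484*h + 0.8649)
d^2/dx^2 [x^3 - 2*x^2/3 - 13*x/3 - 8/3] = 6*x - 4/3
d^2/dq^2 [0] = 0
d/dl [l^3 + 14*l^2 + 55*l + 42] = 3*l^2 + 28*l + 55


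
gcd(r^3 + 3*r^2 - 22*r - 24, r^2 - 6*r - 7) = r + 1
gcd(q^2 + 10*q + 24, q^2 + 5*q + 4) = q + 4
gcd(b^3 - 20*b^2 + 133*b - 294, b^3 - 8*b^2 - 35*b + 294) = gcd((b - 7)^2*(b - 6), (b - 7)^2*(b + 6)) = b^2 - 14*b + 49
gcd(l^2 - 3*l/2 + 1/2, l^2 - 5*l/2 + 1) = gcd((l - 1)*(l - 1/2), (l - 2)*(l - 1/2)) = l - 1/2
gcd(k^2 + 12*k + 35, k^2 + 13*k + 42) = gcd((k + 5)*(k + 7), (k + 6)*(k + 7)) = k + 7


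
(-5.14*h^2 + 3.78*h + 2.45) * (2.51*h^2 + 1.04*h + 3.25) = -12.9014*h^4 + 4.1422*h^3 - 6.6243*h^2 + 14.833*h + 7.9625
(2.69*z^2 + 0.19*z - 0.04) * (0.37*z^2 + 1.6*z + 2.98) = 0.9953*z^4 + 4.3743*z^3 + 8.3054*z^2 + 0.5022*z - 0.1192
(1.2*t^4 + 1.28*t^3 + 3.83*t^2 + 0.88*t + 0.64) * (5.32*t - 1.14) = 6.384*t^5 + 5.4416*t^4 + 18.9164*t^3 + 0.3154*t^2 + 2.4016*t - 0.7296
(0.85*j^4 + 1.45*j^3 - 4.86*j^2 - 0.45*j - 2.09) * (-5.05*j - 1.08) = -4.2925*j^5 - 8.2405*j^4 + 22.977*j^3 + 7.5213*j^2 + 11.0405*j + 2.2572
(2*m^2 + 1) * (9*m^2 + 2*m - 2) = 18*m^4 + 4*m^3 + 5*m^2 + 2*m - 2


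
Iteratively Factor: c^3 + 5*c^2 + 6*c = (c + 2)*(c^2 + 3*c) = c*(c + 2)*(c + 3)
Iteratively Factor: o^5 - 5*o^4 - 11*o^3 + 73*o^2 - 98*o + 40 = (o - 5)*(o^4 - 11*o^2 + 18*o - 8) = (o - 5)*(o - 1)*(o^3 + o^2 - 10*o + 8) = (o - 5)*(o - 1)*(o + 4)*(o^2 - 3*o + 2) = (o - 5)*(o - 2)*(o - 1)*(o + 4)*(o - 1)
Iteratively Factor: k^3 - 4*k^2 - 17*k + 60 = (k + 4)*(k^2 - 8*k + 15) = (k - 5)*(k + 4)*(k - 3)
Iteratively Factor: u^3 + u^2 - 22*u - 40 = (u + 4)*(u^2 - 3*u - 10) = (u - 5)*(u + 4)*(u + 2)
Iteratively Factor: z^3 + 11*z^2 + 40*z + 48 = (z + 4)*(z^2 + 7*z + 12) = (z + 3)*(z + 4)*(z + 4)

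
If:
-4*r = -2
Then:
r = 1/2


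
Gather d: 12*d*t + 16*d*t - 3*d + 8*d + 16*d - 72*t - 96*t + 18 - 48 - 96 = d*(28*t + 21) - 168*t - 126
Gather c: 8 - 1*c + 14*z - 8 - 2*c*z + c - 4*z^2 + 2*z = -2*c*z - 4*z^2 + 16*z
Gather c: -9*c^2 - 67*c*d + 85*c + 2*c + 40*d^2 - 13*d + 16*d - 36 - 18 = -9*c^2 + c*(87 - 67*d) + 40*d^2 + 3*d - 54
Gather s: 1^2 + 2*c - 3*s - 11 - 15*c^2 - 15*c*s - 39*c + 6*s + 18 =-15*c^2 - 37*c + s*(3 - 15*c) + 8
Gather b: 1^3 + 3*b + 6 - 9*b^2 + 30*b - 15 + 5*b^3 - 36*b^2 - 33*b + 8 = 5*b^3 - 45*b^2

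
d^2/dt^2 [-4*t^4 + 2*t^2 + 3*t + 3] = 4 - 48*t^2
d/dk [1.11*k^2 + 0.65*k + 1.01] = 2.22*k + 0.65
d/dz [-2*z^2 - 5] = -4*z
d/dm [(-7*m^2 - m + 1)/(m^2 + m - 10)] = 3*(-2*m^2 + 46*m + 3)/(m^4 + 2*m^3 - 19*m^2 - 20*m + 100)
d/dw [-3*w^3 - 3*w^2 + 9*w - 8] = -9*w^2 - 6*w + 9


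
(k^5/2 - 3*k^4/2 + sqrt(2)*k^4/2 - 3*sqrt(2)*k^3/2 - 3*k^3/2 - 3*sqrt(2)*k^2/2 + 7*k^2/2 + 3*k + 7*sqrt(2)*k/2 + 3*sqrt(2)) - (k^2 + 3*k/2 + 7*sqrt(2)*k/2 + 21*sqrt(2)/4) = k^5/2 - 3*k^4/2 + sqrt(2)*k^4/2 - 3*sqrt(2)*k^3/2 - 3*k^3/2 - 3*sqrt(2)*k^2/2 + 5*k^2/2 + 3*k/2 - 9*sqrt(2)/4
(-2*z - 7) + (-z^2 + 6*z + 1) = -z^2 + 4*z - 6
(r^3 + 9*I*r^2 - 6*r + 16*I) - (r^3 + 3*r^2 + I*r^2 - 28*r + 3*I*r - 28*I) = -3*r^2 + 8*I*r^2 + 22*r - 3*I*r + 44*I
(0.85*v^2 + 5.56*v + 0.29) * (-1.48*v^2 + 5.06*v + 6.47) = -1.258*v^4 - 3.9278*v^3 + 33.2039*v^2 + 37.4406*v + 1.8763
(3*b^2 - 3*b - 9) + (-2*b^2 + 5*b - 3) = b^2 + 2*b - 12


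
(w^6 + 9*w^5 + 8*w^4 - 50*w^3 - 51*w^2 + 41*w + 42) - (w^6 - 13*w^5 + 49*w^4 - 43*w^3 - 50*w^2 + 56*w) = 22*w^5 - 41*w^4 - 7*w^3 - w^2 - 15*w + 42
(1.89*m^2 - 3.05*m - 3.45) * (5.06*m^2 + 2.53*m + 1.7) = 9.5634*m^4 - 10.6513*m^3 - 21.9605*m^2 - 13.9135*m - 5.865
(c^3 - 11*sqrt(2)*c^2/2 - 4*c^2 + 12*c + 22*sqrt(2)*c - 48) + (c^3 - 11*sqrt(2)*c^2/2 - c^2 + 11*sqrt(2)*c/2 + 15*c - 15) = 2*c^3 - 11*sqrt(2)*c^2 - 5*c^2 + 27*c + 55*sqrt(2)*c/2 - 63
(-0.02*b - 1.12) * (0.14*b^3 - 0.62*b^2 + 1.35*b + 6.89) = -0.0028*b^4 - 0.1444*b^3 + 0.6674*b^2 - 1.6498*b - 7.7168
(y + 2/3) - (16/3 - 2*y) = 3*y - 14/3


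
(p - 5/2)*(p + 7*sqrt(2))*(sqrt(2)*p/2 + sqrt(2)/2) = sqrt(2)*p^3/2 - 3*sqrt(2)*p^2/4 + 7*p^2 - 21*p/2 - 5*sqrt(2)*p/4 - 35/2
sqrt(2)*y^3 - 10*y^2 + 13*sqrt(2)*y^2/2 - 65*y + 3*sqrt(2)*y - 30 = (y + 6)*(y - 5*sqrt(2))*(sqrt(2)*y + sqrt(2)/2)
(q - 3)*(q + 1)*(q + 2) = q^3 - 7*q - 6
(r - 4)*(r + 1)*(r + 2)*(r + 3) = r^4 + 2*r^3 - 13*r^2 - 38*r - 24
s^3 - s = s*(s - 1)*(s + 1)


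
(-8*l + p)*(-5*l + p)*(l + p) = 40*l^3 + 27*l^2*p - 12*l*p^2 + p^3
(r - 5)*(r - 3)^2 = r^3 - 11*r^2 + 39*r - 45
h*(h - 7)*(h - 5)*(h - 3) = h^4 - 15*h^3 + 71*h^2 - 105*h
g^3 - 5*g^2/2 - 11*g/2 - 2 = (g - 4)*(g + 1/2)*(g + 1)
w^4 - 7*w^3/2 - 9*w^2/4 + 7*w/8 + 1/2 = (w - 4)*(w - 1/2)*(w + 1/2)^2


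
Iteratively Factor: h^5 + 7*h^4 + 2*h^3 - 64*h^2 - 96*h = (h + 4)*(h^4 + 3*h^3 - 10*h^2 - 24*h) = h*(h + 4)*(h^3 + 3*h^2 - 10*h - 24) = h*(h + 2)*(h + 4)*(h^2 + h - 12) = h*(h - 3)*(h + 2)*(h + 4)*(h + 4)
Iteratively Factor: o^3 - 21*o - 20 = (o + 1)*(o^2 - o - 20) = (o - 5)*(o + 1)*(o + 4)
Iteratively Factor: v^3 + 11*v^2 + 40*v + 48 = (v + 4)*(v^2 + 7*v + 12) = (v + 4)^2*(v + 3)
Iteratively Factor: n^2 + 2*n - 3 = (n + 3)*(n - 1)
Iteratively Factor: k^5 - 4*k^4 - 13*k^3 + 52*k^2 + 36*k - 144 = (k + 2)*(k^4 - 6*k^3 - k^2 + 54*k - 72) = (k + 2)*(k + 3)*(k^3 - 9*k^2 + 26*k - 24) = (k - 4)*(k + 2)*(k + 3)*(k^2 - 5*k + 6) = (k - 4)*(k - 3)*(k + 2)*(k + 3)*(k - 2)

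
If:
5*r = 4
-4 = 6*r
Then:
No Solution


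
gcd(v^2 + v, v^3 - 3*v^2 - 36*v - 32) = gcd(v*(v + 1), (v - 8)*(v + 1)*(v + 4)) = v + 1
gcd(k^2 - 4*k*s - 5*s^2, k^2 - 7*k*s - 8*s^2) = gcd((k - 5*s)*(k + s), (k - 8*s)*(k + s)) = k + s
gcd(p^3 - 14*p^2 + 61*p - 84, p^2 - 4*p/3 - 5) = p - 3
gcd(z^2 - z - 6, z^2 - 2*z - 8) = z + 2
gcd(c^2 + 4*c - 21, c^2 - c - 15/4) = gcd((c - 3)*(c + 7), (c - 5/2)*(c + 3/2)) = 1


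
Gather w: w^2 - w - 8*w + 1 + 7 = w^2 - 9*w + 8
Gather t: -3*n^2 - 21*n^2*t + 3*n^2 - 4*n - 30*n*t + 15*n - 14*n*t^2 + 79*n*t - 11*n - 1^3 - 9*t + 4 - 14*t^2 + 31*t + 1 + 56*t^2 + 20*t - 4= t^2*(42 - 14*n) + t*(-21*n^2 + 49*n + 42)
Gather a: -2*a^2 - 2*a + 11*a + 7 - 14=-2*a^2 + 9*a - 7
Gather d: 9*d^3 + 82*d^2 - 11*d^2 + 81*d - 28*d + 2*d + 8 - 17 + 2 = 9*d^3 + 71*d^2 + 55*d - 7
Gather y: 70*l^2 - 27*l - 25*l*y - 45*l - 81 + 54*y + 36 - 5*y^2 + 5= 70*l^2 - 72*l - 5*y^2 + y*(54 - 25*l) - 40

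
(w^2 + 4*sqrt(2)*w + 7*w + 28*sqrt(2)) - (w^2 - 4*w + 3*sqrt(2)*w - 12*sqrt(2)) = sqrt(2)*w + 11*w + 40*sqrt(2)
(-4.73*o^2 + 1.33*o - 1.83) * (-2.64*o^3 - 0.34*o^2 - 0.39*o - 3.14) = 12.4872*o^5 - 1.903*o^4 + 6.2237*o^3 + 14.9557*o^2 - 3.4625*o + 5.7462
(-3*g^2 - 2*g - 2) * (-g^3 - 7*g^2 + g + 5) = 3*g^5 + 23*g^4 + 13*g^3 - 3*g^2 - 12*g - 10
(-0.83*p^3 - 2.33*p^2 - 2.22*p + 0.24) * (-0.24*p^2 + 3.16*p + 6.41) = 0.1992*p^5 - 2.0636*p^4 - 12.1503*p^3 - 22.0081*p^2 - 13.4718*p + 1.5384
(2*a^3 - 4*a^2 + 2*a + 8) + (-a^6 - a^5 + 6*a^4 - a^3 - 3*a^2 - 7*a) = -a^6 - a^5 + 6*a^4 + a^3 - 7*a^2 - 5*a + 8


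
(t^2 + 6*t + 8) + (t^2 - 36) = 2*t^2 + 6*t - 28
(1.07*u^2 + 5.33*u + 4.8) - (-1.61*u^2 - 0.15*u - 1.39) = 2.68*u^2 + 5.48*u + 6.19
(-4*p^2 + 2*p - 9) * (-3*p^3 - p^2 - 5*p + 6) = 12*p^5 - 2*p^4 + 45*p^3 - 25*p^2 + 57*p - 54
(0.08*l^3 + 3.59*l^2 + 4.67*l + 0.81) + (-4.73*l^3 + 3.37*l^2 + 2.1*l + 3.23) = -4.65*l^3 + 6.96*l^2 + 6.77*l + 4.04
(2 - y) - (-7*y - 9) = 6*y + 11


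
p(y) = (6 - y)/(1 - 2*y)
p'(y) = -1/(1 - 2*y) + 2*(6 - y)/(1 - 2*y)^2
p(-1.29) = 2.04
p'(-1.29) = 0.86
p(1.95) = -1.40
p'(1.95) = 1.31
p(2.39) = -0.96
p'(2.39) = 0.77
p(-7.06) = 0.86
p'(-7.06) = 0.05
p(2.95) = -0.62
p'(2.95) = 0.46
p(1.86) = -1.52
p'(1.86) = 1.49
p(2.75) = -0.72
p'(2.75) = 0.54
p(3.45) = -0.43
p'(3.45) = 0.32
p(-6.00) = 0.92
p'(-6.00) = 0.07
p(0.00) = 6.00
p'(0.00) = 11.00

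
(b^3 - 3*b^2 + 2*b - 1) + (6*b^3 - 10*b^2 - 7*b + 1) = 7*b^3 - 13*b^2 - 5*b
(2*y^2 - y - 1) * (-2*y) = -4*y^3 + 2*y^2 + 2*y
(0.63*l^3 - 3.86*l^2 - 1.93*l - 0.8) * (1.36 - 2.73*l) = -1.7199*l^4 + 11.3946*l^3 + 0.0192999999999994*l^2 - 0.4408*l - 1.088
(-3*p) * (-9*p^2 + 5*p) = 27*p^3 - 15*p^2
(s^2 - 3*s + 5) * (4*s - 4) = 4*s^3 - 16*s^2 + 32*s - 20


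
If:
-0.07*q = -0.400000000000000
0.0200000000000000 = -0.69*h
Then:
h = -0.03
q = 5.71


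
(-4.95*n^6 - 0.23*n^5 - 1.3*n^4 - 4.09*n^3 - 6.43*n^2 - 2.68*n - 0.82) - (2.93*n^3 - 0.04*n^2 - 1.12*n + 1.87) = -4.95*n^6 - 0.23*n^5 - 1.3*n^4 - 7.02*n^3 - 6.39*n^2 - 1.56*n - 2.69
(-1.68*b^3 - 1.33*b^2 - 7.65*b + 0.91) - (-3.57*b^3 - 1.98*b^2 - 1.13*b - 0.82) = 1.89*b^3 + 0.65*b^2 - 6.52*b + 1.73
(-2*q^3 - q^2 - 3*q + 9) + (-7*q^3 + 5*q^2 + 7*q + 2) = -9*q^3 + 4*q^2 + 4*q + 11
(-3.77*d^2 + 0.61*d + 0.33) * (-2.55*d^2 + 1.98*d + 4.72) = 9.6135*d^4 - 9.0201*d^3 - 17.4281*d^2 + 3.5326*d + 1.5576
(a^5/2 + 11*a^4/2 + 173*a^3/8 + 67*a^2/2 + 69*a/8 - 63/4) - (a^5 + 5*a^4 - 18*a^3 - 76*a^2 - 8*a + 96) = -a^5/2 + a^4/2 + 317*a^3/8 + 219*a^2/2 + 133*a/8 - 447/4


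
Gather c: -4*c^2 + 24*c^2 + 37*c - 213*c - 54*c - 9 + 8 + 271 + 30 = 20*c^2 - 230*c + 300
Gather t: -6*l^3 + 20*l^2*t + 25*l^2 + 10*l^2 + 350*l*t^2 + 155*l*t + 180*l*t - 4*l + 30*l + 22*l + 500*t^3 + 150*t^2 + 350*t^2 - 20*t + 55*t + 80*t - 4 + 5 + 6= -6*l^3 + 35*l^2 + 48*l + 500*t^3 + t^2*(350*l + 500) + t*(20*l^2 + 335*l + 115) + 7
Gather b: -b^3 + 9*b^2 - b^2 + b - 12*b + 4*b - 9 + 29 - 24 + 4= -b^3 + 8*b^2 - 7*b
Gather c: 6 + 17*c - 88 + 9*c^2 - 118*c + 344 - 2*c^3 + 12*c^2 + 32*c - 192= -2*c^3 + 21*c^2 - 69*c + 70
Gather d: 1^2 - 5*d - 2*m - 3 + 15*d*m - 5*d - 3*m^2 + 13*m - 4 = d*(15*m - 10) - 3*m^2 + 11*m - 6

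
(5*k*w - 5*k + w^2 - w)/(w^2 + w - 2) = (5*k + w)/(w + 2)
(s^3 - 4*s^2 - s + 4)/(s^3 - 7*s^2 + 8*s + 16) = (s - 1)/(s - 4)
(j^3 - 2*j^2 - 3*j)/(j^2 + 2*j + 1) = j*(j - 3)/(j + 1)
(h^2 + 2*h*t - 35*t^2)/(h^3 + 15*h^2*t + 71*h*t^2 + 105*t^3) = (h - 5*t)/(h^2 + 8*h*t + 15*t^2)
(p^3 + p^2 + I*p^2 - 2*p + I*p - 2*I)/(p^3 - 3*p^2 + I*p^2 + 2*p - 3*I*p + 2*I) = (p + 2)/(p - 2)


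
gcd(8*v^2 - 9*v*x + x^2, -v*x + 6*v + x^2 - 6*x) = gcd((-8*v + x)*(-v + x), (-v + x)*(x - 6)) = -v + x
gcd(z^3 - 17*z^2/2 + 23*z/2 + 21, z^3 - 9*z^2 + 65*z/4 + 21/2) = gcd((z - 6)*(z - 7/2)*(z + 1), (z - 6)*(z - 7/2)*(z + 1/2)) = z^2 - 19*z/2 + 21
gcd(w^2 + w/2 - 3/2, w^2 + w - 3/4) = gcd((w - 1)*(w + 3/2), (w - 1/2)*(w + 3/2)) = w + 3/2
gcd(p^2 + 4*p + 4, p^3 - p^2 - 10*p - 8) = p + 2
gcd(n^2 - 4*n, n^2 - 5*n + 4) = n - 4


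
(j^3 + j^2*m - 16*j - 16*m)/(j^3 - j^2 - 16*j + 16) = (j + m)/(j - 1)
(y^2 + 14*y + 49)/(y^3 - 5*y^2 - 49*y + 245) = (y + 7)/(y^2 - 12*y + 35)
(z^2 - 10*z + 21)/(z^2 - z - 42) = (z - 3)/(z + 6)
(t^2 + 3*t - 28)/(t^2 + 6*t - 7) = (t - 4)/(t - 1)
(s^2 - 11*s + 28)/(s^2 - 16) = (s - 7)/(s + 4)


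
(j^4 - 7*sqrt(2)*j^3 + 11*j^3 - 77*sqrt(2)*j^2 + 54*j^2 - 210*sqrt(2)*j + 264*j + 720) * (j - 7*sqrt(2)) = j^5 - 14*sqrt(2)*j^4 + 11*j^4 - 154*sqrt(2)*j^3 + 152*j^3 - 588*sqrt(2)*j^2 + 1342*j^2 - 1848*sqrt(2)*j + 3660*j - 5040*sqrt(2)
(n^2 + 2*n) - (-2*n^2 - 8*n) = 3*n^2 + 10*n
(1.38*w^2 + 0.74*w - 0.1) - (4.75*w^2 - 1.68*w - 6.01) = -3.37*w^2 + 2.42*w + 5.91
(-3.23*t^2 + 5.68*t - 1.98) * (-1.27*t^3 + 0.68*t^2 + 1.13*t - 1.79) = 4.1021*t^5 - 9.41*t^4 + 2.7271*t^3 + 10.8537*t^2 - 12.4046*t + 3.5442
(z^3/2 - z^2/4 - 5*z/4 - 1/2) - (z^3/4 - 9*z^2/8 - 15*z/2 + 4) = z^3/4 + 7*z^2/8 + 25*z/4 - 9/2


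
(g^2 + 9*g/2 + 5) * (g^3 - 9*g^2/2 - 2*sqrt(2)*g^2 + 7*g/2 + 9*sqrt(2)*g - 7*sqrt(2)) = g^5 - 2*sqrt(2)*g^4 - 47*g^3/4 - 27*g^2/4 + 47*sqrt(2)*g^2/2 + 35*g/2 + 27*sqrt(2)*g/2 - 35*sqrt(2)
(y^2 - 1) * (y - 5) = y^3 - 5*y^2 - y + 5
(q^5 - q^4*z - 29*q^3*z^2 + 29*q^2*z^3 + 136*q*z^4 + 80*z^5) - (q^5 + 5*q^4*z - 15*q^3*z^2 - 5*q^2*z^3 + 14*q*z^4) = -6*q^4*z - 14*q^3*z^2 + 34*q^2*z^3 + 122*q*z^4 + 80*z^5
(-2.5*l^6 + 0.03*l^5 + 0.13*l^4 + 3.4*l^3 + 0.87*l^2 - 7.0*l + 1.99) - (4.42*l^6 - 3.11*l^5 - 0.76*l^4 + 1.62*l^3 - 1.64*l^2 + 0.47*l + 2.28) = -6.92*l^6 + 3.14*l^5 + 0.89*l^4 + 1.78*l^3 + 2.51*l^2 - 7.47*l - 0.29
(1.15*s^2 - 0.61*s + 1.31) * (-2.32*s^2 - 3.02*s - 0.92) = -2.668*s^4 - 2.0578*s^3 - 2.255*s^2 - 3.395*s - 1.2052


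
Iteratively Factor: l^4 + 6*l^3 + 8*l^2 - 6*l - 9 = (l + 3)*(l^3 + 3*l^2 - l - 3) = (l - 1)*(l + 3)*(l^2 + 4*l + 3) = (l - 1)*(l + 3)^2*(l + 1)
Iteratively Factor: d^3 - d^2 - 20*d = (d + 4)*(d^2 - 5*d) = (d - 5)*(d + 4)*(d)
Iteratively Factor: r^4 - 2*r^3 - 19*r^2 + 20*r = (r)*(r^3 - 2*r^2 - 19*r + 20) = r*(r + 4)*(r^2 - 6*r + 5) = r*(r - 1)*(r + 4)*(r - 5)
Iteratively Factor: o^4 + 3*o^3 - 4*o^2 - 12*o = (o - 2)*(o^3 + 5*o^2 + 6*o) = (o - 2)*(o + 2)*(o^2 + 3*o) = o*(o - 2)*(o + 2)*(o + 3)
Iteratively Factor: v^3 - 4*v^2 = (v - 4)*(v^2) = v*(v - 4)*(v)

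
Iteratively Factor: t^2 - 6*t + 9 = (t - 3)*(t - 3)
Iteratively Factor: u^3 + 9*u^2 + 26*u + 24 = (u + 3)*(u^2 + 6*u + 8) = (u + 3)*(u + 4)*(u + 2)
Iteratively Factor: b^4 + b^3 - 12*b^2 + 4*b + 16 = (b - 2)*(b^3 + 3*b^2 - 6*b - 8) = (b - 2)*(b + 1)*(b^2 + 2*b - 8) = (b - 2)^2*(b + 1)*(b + 4)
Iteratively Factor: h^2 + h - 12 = (h + 4)*(h - 3)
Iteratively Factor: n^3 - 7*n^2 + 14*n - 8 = (n - 1)*(n^2 - 6*n + 8) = (n - 2)*(n - 1)*(n - 4)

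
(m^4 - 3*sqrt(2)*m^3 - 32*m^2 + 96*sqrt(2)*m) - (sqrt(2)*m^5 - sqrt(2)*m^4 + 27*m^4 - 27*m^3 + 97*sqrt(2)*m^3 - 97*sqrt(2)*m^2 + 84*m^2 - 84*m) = -sqrt(2)*m^5 - 26*m^4 + sqrt(2)*m^4 - 100*sqrt(2)*m^3 + 27*m^3 - 116*m^2 + 97*sqrt(2)*m^2 + 84*m + 96*sqrt(2)*m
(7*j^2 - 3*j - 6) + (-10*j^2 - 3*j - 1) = -3*j^2 - 6*j - 7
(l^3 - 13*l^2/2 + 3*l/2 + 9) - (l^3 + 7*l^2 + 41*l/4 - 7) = -27*l^2/2 - 35*l/4 + 16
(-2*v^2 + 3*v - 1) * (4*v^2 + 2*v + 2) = -8*v^4 + 8*v^3 - 2*v^2 + 4*v - 2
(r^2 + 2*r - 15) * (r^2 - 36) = r^4 + 2*r^3 - 51*r^2 - 72*r + 540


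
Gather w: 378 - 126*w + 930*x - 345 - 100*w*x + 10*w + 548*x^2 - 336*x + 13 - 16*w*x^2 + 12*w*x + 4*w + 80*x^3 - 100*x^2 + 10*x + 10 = w*(-16*x^2 - 88*x - 112) + 80*x^3 + 448*x^2 + 604*x + 56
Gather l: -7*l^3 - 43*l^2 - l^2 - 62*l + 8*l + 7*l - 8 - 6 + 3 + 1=-7*l^3 - 44*l^2 - 47*l - 10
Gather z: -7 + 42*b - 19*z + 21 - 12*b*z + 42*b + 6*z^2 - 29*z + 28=84*b + 6*z^2 + z*(-12*b - 48) + 42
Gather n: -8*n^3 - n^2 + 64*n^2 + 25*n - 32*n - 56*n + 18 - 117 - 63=-8*n^3 + 63*n^2 - 63*n - 162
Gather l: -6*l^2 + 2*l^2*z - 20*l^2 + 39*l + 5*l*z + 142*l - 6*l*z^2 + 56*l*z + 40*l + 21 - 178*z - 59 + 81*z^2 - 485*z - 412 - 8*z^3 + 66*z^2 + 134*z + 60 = l^2*(2*z - 26) + l*(-6*z^2 + 61*z + 221) - 8*z^3 + 147*z^2 - 529*z - 390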